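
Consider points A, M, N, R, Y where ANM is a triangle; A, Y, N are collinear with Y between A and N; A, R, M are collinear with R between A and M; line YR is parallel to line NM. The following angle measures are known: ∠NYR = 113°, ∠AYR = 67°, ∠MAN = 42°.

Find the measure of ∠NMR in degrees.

∠NMR = 71°

1. ∠ANM = 67°  [YR∥NM, corresponding at Y]
2. ∠AMN = 71°  [△ANM]
3. ∠NMR = 71°  [R on ray MA]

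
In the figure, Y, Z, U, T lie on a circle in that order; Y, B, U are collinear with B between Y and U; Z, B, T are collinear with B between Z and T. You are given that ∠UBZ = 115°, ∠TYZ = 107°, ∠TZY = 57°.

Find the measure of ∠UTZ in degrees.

∠UTZ = 58°

1. ∠TBY = 115°  [vertical angles at B]
2. ∠TUY = 57°  [same arc YT]
3. ∠TBU = 65°  [linear pair at B on YU]
4. ∠UTZ = 58°  [△UBT]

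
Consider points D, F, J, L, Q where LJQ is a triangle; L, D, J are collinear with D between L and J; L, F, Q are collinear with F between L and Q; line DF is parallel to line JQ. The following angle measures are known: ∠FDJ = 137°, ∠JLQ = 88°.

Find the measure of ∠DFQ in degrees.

1. ∠FDL = 43°  [linear pair at D on LJ]
2. ∠DLF = 88°  [D on LJ, F on LQ]
3. ∠DFL = 49°  [△LDF]
4. ∠DFQ = 131°  [linear pair at F on LQ]

∠DFQ = 131°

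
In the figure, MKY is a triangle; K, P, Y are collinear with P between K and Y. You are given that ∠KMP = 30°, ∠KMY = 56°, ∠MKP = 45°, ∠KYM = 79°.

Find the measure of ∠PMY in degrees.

1. ∠KPM = 105°  [△MKP]
2. ∠MYP = 79°  [P on ray YK]
3. ∠MPY = 75°  [linear pair at P on KY]
4. ∠PMY = 26°  [△MPY]

∠PMY = 26°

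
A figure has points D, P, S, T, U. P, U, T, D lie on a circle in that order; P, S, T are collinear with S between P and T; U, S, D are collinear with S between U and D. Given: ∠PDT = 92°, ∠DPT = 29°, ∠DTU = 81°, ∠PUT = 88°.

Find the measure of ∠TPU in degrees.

∠TPU = 70°

1. ∠DUT = 29°  [same arc TD]
2. ∠TDU = 70°  [△UTD]
3. ∠TPU = 70°  [same arc UT]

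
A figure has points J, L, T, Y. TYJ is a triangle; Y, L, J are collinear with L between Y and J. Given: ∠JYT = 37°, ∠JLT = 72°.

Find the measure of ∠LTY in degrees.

∠LTY = 35°

1. ∠LYT = 37°  [L on ray YJ]
2. ∠TLY = 108°  [linear pair at L on YJ]
3. ∠LTY = 35°  [△TYL]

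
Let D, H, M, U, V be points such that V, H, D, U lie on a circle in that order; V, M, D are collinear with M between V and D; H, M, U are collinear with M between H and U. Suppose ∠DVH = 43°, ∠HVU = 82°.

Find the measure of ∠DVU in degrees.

1. ∠DUH = 43°  [same arc HD]
2. ∠HDU = 98°  [cyclic VHDU, opposite ∠V+∠D]
3. ∠DHU = 39°  [△HDU]
4. ∠DVU = 39°  [same arc DU]

∠DVU = 39°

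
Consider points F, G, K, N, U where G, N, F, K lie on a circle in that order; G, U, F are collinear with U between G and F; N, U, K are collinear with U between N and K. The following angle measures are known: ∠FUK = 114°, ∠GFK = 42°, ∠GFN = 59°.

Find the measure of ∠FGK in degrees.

∠FGK = 55°

1. ∠GUK = 66°  [linear pair at U on GF]
2. ∠GKN = 59°  [same arc GN]
3. ∠FGK = 55°  [△GUK]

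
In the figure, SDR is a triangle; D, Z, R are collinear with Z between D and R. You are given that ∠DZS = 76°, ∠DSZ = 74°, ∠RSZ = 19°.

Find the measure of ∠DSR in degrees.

1. ∠SDZ = 30°  [△SDZ]
2. ∠RZS = 104°  [linear pair at Z on DR]
3. ∠SRZ = 57°  [△SZR]
4. ∠RDS = 30°  [Z on ray DR]
5. ∠DRS = 57°  [Z on ray RD]
6. ∠DSR = 93°  [△SDR]

∠DSR = 93°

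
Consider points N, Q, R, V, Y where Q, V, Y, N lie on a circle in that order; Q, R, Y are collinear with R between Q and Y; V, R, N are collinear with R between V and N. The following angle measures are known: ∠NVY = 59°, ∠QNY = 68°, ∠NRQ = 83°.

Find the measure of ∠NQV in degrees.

∠NQV = 89°

1. ∠NQY = 59°  [same arc YN]
2. ∠NYQ = 53°  [△QYN]
3. ∠QNV = 38°  [△QRN]
4. ∠NVQ = 53°  [same arc QN]
5. ∠NQV = 89°  [△QVN]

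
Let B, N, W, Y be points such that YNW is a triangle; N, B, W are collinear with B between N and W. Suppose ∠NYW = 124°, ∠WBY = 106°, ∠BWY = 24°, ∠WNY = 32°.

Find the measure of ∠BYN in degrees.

∠BYN = 74°

1. ∠NBY = 74°  [linear pair at B on NW]
2. ∠BNY = 32°  [B on ray NW]
3. ∠BYN = 74°  [△YNB]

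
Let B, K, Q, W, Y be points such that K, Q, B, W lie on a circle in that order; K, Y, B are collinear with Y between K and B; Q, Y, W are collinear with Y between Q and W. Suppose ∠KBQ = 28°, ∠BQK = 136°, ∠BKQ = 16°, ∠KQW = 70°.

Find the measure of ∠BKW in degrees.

∠BKW = 66°

1. ∠BWK = 44°  [cyclic KQBW, opposite ∠Q+∠W]
2. ∠KBW = 70°  [same arc KW]
3. ∠BKW = 66°  [△KBW]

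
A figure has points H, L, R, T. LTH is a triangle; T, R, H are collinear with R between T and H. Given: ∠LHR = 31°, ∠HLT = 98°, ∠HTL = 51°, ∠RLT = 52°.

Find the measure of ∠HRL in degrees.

∠HRL = 103°

1. ∠LTR = 51°  [R on ray TH]
2. ∠LRT = 77°  [△LTR]
3. ∠HRL = 103°  [linear pair at R on TH]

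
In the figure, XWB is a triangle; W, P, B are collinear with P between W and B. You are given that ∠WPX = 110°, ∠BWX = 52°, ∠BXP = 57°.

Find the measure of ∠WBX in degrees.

1. ∠BPX = 70°  [linear pair at P on WB]
2. ∠PBX = 53°  [△XPB]
3. ∠WBX = 53°  [P on ray BW]

∠WBX = 53°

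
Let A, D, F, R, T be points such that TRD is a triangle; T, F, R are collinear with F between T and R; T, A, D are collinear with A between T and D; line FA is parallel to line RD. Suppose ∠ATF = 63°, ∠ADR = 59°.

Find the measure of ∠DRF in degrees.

∠DRF = 58°

1. ∠DTR = 63°  [F on TR, A on TD]
2. ∠RDT = 59°  [A on ray DT]
3. ∠DRT = 58°  [△TRD]
4. ∠DRF = 58°  [F on ray RT]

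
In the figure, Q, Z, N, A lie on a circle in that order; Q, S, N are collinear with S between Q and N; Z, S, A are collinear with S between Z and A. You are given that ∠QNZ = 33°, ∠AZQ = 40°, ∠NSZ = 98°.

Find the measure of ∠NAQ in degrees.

∠NAQ = 91°

1. ∠QAZ = 33°  [same arc QZ]
2. ∠ANQ = 40°  [same arc QA]
3. ∠ASQ = 98°  [vertical angles at S]
4. ∠AQN = 49°  [△QSA]
5. ∠NAQ = 91°  [△QNA]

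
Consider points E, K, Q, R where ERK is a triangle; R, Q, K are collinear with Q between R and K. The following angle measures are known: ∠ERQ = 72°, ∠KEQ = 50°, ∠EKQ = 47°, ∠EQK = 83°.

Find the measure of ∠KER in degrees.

∠KER = 61°

1. ∠ERK = 72°  [Q on ray RK]
2. ∠EKR = 47°  [Q on ray KR]
3. ∠KER = 61°  [△ERK]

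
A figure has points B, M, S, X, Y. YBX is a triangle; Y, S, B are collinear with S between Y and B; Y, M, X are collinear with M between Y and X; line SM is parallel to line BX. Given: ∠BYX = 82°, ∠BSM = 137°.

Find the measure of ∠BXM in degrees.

1. ∠MYS = 82°  [S on YB, M on YX]
2. ∠MSY = 43°  [linear pair at S on YB]
3. ∠SMY = 55°  [△YSM]
4. ∠SMX = 125°  [linear pair at M on YX]
5. ∠BXM = 55°  [SM∥BX, co-interior at X–M]

∠BXM = 55°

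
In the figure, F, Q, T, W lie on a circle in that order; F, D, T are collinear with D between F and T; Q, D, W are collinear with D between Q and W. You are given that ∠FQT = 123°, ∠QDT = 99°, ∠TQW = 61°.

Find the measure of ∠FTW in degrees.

∠FTW = 62°

1. ∠FWT = 57°  [cyclic FQTW, opposite ∠Q+∠W]
2. ∠TFW = 61°  [same arc TW]
3. ∠FTW = 62°  [△FTW]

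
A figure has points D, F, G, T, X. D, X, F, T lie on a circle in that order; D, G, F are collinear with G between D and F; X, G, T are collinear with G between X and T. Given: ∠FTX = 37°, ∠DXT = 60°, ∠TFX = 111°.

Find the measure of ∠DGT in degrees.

1. ∠FXT = 32°  [△XFT]
2. ∠TDX = 69°  [cyclic DXFT, opposite ∠D+∠F]
3. ∠FDT = 32°  [same arc FT]
4. ∠DTX = 51°  [△DXT]
5. ∠DGT = 97°  [△DGT]

∠DGT = 97°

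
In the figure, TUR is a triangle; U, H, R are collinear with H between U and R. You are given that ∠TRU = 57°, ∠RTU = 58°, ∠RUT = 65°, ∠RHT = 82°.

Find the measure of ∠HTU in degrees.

1. ∠HUT = 65°  [H on ray UR]
2. ∠THU = 98°  [linear pair at H on UR]
3. ∠HTU = 17°  [△TUH]

∠HTU = 17°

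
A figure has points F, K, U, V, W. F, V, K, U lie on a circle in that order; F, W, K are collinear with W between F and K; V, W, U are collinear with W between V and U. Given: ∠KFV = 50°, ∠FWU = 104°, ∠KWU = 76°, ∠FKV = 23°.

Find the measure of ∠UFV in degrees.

1. ∠FWV = 76°  [vertical angles at W]
2. ∠FUV = 23°  [same arc FV]
3. ∠FVU = 54°  [△FWV]
4. ∠UFV = 103°  [△FVU]

∠UFV = 103°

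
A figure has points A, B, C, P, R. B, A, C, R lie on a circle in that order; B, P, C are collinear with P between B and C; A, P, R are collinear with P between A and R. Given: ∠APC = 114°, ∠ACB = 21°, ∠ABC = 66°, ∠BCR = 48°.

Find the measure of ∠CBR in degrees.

1. ∠BPR = 114°  [vertical angles at P]
2. ∠ARB = 21°  [same arc BA]
3. ∠CBR = 45°  [△BPR]

∠CBR = 45°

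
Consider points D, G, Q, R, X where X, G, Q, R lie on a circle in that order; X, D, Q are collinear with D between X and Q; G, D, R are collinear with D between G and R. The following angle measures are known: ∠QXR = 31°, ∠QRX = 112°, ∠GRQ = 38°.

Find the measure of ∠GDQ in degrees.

∠GDQ = 75°

1. ∠QGR = 31°  [same arc QR]
2. ∠QGX = 68°  [cyclic XGQR, opposite ∠G+∠R]
3. ∠GXQ = 38°  [same arc GQ]
4. ∠GQX = 74°  [△XGQ]
5. ∠GDQ = 75°  [△GDQ]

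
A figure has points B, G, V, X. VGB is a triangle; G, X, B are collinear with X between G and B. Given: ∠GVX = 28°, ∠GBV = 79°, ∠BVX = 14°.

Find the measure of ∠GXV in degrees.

1. ∠VBX = 79°  [X on ray BG]
2. ∠BXV = 87°  [△VXB]
3. ∠GXV = 93°  [linear pair at X on GB]

∠GXV = 93°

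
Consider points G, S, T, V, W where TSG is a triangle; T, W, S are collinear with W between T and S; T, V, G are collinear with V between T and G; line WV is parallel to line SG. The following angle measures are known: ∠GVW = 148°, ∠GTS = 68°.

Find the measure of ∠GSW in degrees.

∠GSW = 80°

1. ∠TVW = 32°  [linear pair at V on TG]
2. ∠VTW = 68°  [W on TS, V on TG]
3. ∠TWV = 80°  [△TWV]
4. ∠SWV = 100°  [linear pair at W on TS]
5. ∠GSW = 80°  [WV∥SG, co-interior at S–W]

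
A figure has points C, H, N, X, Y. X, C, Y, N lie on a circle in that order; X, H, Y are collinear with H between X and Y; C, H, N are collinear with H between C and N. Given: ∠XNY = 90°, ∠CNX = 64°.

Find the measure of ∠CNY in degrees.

1. ∠XCY = 90°  [cyclic XCYN, opposite ∠C+∠N]
2. ∠CYX = 64°  [same arc XC]
3. ∠CXY = 26°  [△XCY]
4. ∠CNY = 26°  [same arc CY]

∠CNY = 26°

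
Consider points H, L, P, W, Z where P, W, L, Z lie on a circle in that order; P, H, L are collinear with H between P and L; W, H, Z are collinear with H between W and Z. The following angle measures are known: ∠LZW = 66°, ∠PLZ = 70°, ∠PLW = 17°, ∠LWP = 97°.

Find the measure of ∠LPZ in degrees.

∠LPZ = 27°

1. ∠LHZ = 44°  [△LHZ]
2. ∠PZW = 17°  [same arc PW]
3. ∠PHZ = 136°  [linear pair at H on PL]
4. ∠LPZ = 27°  [△PHZ]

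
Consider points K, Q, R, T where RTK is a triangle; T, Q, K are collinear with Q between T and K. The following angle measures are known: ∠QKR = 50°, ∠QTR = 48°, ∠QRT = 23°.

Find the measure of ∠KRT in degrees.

1. ∠RKT = 50°  [Q on ray KT]
2. ∠KTR = 48°  [Q on ray TK]
3. ∠KRT = 82°  [△RTK]

∠KRT = 82°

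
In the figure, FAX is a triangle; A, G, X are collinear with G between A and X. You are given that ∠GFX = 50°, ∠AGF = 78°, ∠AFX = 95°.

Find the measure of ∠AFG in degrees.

1. ∠FGX = 102°  [linear pair at G on AX]
2. ∠FXG = 28°  [△FGX]
3. ∠AXF = 28°  [G on ray XA]
4. ∠FAX = 57°  [△FAX]
5. ∠FAG = 57°  [G on ray AX]
6. ∠AFG = 45°  [△FAG]

∠AFG = 45°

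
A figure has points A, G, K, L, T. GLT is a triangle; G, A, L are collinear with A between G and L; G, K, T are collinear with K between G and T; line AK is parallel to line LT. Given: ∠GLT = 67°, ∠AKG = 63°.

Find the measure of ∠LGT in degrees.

1. ∠GAK = 67°  [AK∥LT, corresponding at A]
2. ∠AGK = 50°  [△GAK]
3. ∠LGT = 50°  [A on GL, K on GT]

∠LGT = 50°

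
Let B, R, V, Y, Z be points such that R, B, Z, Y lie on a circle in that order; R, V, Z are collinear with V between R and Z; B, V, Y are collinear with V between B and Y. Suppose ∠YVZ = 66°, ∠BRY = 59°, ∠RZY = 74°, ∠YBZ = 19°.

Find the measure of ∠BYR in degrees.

∠BYR = 47°

1. ∠RVY = 114°  [linear pair at V on RZ]
2. ∠YRZ = 19°  [same arc ZY]
3. ∠BYR = 47°  [△RVY]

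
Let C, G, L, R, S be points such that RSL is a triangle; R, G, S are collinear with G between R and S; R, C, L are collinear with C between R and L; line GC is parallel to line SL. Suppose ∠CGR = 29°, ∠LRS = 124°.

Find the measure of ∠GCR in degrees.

∠GCR = 27°

1. ∠LSR = 29°  [GC∥SL, corresponding at G]
2. ∠RLS = 27°  [△RSL]
3. ∠GCR = 27°  [GC∥SL, corresponding at C]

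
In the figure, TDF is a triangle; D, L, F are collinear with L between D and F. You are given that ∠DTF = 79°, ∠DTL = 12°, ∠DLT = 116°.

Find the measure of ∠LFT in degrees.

∠LFT = 49°

1. ∠LDT = 52°  [△TDL]
2. ∠FDT = 52°  [L on ray DF]
3. ∠DFT = 49°  [△TDF]
4. ∠LFT = 49°  [L on ray FD]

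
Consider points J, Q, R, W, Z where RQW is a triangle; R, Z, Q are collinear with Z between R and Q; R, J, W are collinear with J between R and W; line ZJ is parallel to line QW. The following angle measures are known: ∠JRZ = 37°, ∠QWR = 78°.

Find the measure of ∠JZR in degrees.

1. ∠QRW = 37°  [Z on RQ, J on RW]
2. ∠RQW = 65°  [△RQW]
3. ∠JZR = 65°  [ZJ∥QW, corresponding at Z]

∠JZR = 65°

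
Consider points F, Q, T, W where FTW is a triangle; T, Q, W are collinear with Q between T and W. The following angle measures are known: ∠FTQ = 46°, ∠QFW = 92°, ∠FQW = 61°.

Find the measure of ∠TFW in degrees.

1. ∠FTW = 46°  [Q on ray TW]
2. ∠FWQ = 27°  [△FQW]
3. ∠FWT = 27°  [Q on ray WT]
4. ∠TFW = 107°  [△FTW]

∠TFW = 107°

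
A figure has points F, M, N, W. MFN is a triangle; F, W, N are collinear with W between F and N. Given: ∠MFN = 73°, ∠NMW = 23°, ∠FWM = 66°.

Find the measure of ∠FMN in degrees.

∠FMN = 64°

1. ∠MWN = 114°  [linear pair at W on FN]
2. ∠MNW = 43°  [△MWN]
3. ∠FNM = 43°  [W on ray NF]
4. ∠FMN = 64°  [△MFN]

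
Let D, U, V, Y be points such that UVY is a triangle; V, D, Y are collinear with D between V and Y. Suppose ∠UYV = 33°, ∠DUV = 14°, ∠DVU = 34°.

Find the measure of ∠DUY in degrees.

1. ∠DYU = 33°  [D on ray YV]
2. ∠UDV = 132°  [△UVD]
3. ∠UDY = 48°  [linear pair at D on VY]
4. ∠DUY = 99°  [△UDY]

∠DUY = 99°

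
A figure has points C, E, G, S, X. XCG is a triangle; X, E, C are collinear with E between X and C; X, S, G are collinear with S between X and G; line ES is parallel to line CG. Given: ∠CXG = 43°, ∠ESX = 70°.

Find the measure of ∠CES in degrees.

1. ∠EXS = 43°  [E on XC, S on XG]
2. ∠SEX = 67°  [△XES]
3. ∠CES = 113°  [linear pair at E on XC]

∠CES = 113°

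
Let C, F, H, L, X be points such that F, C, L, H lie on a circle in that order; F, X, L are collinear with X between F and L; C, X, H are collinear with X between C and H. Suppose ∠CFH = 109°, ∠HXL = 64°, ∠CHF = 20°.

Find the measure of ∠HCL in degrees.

∠HCL = 44°

1. ∠CXF = 64°  [vertical angles at X]
2. ∠CLF = 20°  [same arc FC]
3. ∠CXL = 116°  [linear pair at X on FL]
4. ∠HCL = 44°  [△CXL]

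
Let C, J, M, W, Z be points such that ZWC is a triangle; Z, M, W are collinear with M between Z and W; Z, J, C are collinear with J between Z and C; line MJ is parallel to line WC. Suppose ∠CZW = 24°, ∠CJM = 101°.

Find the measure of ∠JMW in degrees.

∠JMW = 103°

1. ∠JZM = 24°  [M on ZW, J on ZC]
2. ∠MJZ = 79°  [linear pair at J on ZC]
3. ∠JMZ = 77°  [△ZMJ]
4. ∠JMW = 103°  [linear pair at M on ZW]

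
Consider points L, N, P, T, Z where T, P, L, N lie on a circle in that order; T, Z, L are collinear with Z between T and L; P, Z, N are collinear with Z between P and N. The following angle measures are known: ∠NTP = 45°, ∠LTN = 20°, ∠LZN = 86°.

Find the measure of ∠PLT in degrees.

1. ∠LPN = 20°  [same arc LN]
2. ∠PZT = 86°  [vertical angles at Z]
3. ∠LZP = 94°  [linear pair at Z on TL]
4. ∠PLT = 66°  [△PZL]

∠PLT = 66°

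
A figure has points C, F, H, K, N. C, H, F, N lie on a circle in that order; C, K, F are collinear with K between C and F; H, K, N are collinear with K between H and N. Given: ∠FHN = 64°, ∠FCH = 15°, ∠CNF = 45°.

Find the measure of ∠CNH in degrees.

1. ∠CHF = 135°  [cyclic CHFN, opposite ∠H+∠N]
2. ∠CFH = 30°  [△CHF]
3. ∠CNH = 30°  [same arc CH]

∠CNH = 30°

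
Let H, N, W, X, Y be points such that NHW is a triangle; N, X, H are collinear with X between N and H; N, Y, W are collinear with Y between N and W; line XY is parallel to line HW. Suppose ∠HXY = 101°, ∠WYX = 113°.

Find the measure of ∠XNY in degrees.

1. ∠NXY = 79°  [linear pair at X on NH]
2. ∠NYX = 67°  [linear pair at Y on NW]
3. ∠XNY = 34°  [△NXY]

∠XNY = 34°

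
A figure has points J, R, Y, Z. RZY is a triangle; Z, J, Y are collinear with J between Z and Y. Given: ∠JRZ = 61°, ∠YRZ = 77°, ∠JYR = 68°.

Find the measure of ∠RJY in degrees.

1. ∠RYZ = 68°  [J on ray YZ]
2. ∠RZY = 35°  [△RZY]
3. ∠JZR = 35°  [J on ray ZY]
4. ∠RJZ = 84°  [△RZJ]
5. ∠RJY = 96°  [linear pair at J on ZY]

∠RJY = 96°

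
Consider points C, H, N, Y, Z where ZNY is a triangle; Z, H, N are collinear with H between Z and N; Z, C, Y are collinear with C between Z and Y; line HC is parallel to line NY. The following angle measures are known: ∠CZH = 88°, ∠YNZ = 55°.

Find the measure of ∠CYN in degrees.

∠CYN = 37°

1. ∠NZY = 88°  [H on ZN, C on ZY]
2. ∠NYZ = 37°  [△ZNY]
3. ∠CYN = 37°  [C on ray YZ]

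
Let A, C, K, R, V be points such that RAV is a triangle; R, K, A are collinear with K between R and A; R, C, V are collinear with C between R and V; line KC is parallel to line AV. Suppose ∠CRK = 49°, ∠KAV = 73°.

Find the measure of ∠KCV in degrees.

∠KCV = 122°

1. ∠ARV = 49°  [K on RA, C on RV]
2. ∠RAV = 73°  [K on ray AR]
3. ∠AVR = 58°  [△RAV]
4. ∠KCR = 58°  [KC∥AV, corresponding at C]
5. ∠KCV = 122°  [linear pair at C on RV]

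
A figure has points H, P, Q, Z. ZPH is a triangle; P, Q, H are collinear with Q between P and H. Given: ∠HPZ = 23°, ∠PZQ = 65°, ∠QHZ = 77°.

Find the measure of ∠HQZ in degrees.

∠HQZ = 88°

1. ∠QPZ = 23°  [Q on ray PH]
2. ∠PQZ = 92°  [△ZPQ]
3. ∠HQZ = 88°  [linear pair at Q on PH]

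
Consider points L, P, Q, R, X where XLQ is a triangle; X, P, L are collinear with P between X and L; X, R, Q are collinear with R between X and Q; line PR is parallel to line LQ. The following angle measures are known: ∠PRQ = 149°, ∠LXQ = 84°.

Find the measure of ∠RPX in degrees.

1. ∠PRX = 31°  [linear pair at R on XQ]
2. ∠PXR = 84°  [P on XL, R on XQ]
3. ∠RPX = 65°  [△XPR]

∠RPX = 65°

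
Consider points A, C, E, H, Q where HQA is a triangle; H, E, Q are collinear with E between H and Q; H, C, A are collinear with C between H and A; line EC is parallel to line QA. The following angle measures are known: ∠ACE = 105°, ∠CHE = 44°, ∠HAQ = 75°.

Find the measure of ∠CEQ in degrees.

1. ∠ECH = 75°  [linear pair at C on HA]
2. ∠CEH = 61°  [△HEC]
3. ∠CEQ = 119°  [linear pair at E on HQ]

∠CEQ = 119°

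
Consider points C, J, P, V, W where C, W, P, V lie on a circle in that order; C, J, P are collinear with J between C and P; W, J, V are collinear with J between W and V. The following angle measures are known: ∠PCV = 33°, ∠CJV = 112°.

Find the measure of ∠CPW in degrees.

1. ∠PWV = 33°  [same arc PV]
2. ∠PJW = 112°  [vertical angles at J]
3. ∠CPW = 35°  [△WJP]

∠CPW = 35°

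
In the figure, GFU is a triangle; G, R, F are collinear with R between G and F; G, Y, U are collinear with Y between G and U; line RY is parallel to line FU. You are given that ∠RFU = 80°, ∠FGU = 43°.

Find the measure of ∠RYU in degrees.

∠RYU = 123°

1. ∠GFU = 80°  [R on ray FG]
2. ∠FUG = 57°  [△GFU]
3. ∠GYR = 57°  [RY∥FU, corresponding at Y]
4. ∠RYU = 123°  [linear pair at Y on GU]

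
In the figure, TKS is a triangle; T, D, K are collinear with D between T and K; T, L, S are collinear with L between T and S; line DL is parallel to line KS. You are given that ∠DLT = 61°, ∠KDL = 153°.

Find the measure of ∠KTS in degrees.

1. ∠LDT = 27°  [linear pair at D on TK]
2. ∠DTL = 92°  [△TDL]
3. ∠KTS = 92°  [D on TK, L on TS]

∠KTS = 92°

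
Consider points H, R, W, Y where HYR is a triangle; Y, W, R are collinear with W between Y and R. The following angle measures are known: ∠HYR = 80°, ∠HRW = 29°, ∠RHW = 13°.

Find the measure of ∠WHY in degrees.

1. ∠HYW = 80°  [W on ray YR]
2. ∠HWR = 138°  [△HWR]
3. ∠HWY = 42°  [linear pair at W on YR]
4. ∠WHY = 58°  [△HYW]

∠WHY = 58°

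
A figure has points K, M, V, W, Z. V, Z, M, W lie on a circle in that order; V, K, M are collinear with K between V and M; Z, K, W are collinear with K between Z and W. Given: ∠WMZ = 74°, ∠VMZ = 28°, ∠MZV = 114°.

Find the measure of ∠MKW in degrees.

∠MKW = 96°

1. ∠WVZ = 106°  [cyclic VZMW, opposite ∠V+∠M]
2. ∠VWZ = 28°  [same arc VZ]
3. ∠MVZ = 38°  [△VZM]
4. ∠VZW = 46°  [△VZW]
5. ∠MWZ = 38°  [same arc ZM]
6. ∠VMW = 46°  [same arc VW]
7. ∠MKW = 96°  [△MKW]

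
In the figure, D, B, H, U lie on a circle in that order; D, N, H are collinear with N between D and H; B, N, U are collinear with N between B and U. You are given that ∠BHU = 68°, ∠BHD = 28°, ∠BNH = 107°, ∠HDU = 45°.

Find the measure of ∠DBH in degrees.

1. ∠BDU = 112°  [cyclic DBHU, opposite ∠D+∠H]
2. ∠BUD = 28°  [same arc DB]
3. ∠BND = 73°  [linear pair at N on DH]
4. ∠DBU = 40°  [△DBU]
5. ∠BDH = 67°  [△DNB]
6. ∠DBH = 85°  [△DBH]

∠DBH = 85°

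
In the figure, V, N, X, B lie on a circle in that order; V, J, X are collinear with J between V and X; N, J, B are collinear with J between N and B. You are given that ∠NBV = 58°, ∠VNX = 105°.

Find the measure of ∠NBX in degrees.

1. ∠NXV = 58°  [same arc VN]
2. ∠NVX = 17°  [△VNX]
3. ∠NBX = 17°  [same arc NX]

∠NBX = 17°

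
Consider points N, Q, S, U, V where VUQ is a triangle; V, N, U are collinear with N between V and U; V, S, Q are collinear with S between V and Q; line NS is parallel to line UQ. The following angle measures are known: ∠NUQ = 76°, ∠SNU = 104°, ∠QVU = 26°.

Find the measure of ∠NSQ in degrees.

1. ∠SNV = 76°  [linear pair at N on VU]
2. ∠NVS = 26°  [N on VU, S on VQ]
3. ∠NSV = 78°  [△VNS]
4. ∠NSQ = 102°  [linear pair at S on VQ]

∠NSQ = 102°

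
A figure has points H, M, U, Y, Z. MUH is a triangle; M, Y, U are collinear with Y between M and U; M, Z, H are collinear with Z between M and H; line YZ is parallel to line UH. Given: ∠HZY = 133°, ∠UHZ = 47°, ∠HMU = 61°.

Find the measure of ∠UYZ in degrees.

∠UYZ = 108°

1. ∠MZY = 47°  [linear pair at Z on MH]
2. ∠YMZ = 61°  [Y on MU, Z on MH]
3. ∠MYZ = 72°  [△MYZ]
4. ∠UYZ = 108°  [linear pair at Y on MU]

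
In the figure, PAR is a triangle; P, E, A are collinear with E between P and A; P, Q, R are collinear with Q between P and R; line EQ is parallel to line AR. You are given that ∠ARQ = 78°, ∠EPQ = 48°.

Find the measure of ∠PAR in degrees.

∠PAR = 54°

1. ∠ARP = 78°  [Q on ray RP]
2. ∠APR = 48°  [E on PA, Q on PR]
3. ∠PAR = 54°  [△PAR]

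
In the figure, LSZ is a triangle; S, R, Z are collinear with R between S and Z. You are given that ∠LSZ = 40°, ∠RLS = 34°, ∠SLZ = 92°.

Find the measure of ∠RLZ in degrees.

1. ∠LZS = 48°  [△LSZ]
2. ∠LSR = 40°  [R on ray SZ]
3. ∠LRS = 106°  [△LSR]
4. ∠LZR = 48°  [R on ray ZS]
5. ∠LRZ = 74°  [linear pair at R on SZ]
6. ∠RLZ = 58°  [△LRZ]

∠RLZ = 58°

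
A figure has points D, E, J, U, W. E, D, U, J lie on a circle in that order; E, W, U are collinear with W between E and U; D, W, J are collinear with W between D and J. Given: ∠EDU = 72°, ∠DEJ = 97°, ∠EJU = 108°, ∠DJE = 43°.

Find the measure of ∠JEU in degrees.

∠JEU = 32°

1. ∠EDJ = 40°  [△EDJ]
2. ∠EUJ = 40°  [same arc EJ]
3. ∠JEU = 32°  [△EUJ]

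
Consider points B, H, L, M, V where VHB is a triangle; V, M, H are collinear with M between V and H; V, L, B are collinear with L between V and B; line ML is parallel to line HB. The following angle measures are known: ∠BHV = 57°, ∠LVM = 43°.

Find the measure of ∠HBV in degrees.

∠HBV = 80°

1. ∠LMV = 57°  [ML∥HB, corresponding at M]
2. ∠MLV = 80°  [△VML]
3. ∠HBV = 80°  [ML∥HB, corresponding at L]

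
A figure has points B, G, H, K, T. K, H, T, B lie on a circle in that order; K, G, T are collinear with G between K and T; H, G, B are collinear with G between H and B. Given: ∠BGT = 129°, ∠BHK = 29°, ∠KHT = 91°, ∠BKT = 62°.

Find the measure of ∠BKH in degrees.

1. ∠BGK = 51°  [linear pair at G on KT]
2. ∠HBK = 67°  [△KGB]
3. ∠BKH = 84°  [△KHB]

∠BKH = 84°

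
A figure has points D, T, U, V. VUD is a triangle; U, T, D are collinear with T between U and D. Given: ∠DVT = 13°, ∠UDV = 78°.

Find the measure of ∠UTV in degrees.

∠UTV = 91°

1. ∠TDV = 78°  [T on ray DU]
2. ∠DTV = 89°  [△VTD]
3. ∠UTV = 91°  [linear pair at T on UD]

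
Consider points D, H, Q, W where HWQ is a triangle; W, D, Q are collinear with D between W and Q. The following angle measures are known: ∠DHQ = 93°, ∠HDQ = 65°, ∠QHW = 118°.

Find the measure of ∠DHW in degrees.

1. ∠DQH = 22°  [△HDQ]
2. ∠HDW = 115°  [linear pair at D on WQ]
3. ∠HQW = 22°  [D on ray QW]
4. ∠HWQ = 40°  [△HWQ]
5. ∠DWH = 40°  [D on ray WQ]
6. ∠DHW = 25°  [△HWD]

∠DHW = 25°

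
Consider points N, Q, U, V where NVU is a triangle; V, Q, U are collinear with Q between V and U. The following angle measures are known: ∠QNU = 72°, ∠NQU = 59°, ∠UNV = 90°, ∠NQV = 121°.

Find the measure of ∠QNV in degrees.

1. ∠NUQ = 49°  [△NQU]
2. ∠NUV = 49°  [Q on ray UV]
3. ∠NVU = 41°  [△NVU]
4. ∠NVQ = 41°  [Q on ray VU]
5. ∠QNV = 18°  [△NVQ]

∠QNV = 18°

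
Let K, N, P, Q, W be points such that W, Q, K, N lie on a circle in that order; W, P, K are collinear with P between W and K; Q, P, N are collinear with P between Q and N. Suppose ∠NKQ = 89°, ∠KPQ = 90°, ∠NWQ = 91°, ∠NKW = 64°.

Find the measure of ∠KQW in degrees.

∠KQW = 129°

1. ∠QPW = 90°  [linear pair at P on WK]
2. ∠NQW = 64°  [same arc WN]
3. ∠KWQ = 26°  [△WPQ]
4. ∠QNW = 25°  [△WQN]
5. ∠QKW = 25°  [same arc WQ]
6. ∠KQW = 129°  [△WQK]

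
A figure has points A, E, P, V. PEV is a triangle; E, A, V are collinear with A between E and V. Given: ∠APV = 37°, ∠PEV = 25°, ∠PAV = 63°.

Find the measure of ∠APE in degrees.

∠APE = 38°

1. ∠AEP = 25°  [A on ray EV]
2. ∠EAP = 117°  [linear pair at A on EV]
3. ∠APE = 38°  [△PEA]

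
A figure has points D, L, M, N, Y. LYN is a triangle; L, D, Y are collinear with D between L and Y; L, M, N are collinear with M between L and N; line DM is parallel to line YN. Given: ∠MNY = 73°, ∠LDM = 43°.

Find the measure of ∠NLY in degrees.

1. ∠LNY = 73°  [M on ray NL]
2. ∠LYN = 43°  [DM∥YN, corresponding at D]
3. ∠NLY = 64°  [△LYN]

∠NLY = 64°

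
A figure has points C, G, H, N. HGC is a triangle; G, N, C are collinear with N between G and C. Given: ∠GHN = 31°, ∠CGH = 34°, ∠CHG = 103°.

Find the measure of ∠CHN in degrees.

∠CHN = 72°

1. ∠GCH = 43°  [△HGC]
2. ∠HGN = 34°  [N on ray GC]
3. ∠HCN = 43°  [N on ray CG]
4. ∠GNH = 115°  [△HGN]
5. ∠CNH = 65°  [linear pair at N on GC]
6. ∠CHN = 72°  [△HNC]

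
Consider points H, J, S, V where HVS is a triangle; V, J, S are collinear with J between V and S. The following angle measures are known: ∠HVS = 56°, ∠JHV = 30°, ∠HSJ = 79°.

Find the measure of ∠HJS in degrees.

∠HJS = 86°

1. ∠HVJ = 56°  [J on ray VS]
2. ∠HJV = 94°  [△HVJ]
3. ∠HJS = 86°  [linear pair at J on VS]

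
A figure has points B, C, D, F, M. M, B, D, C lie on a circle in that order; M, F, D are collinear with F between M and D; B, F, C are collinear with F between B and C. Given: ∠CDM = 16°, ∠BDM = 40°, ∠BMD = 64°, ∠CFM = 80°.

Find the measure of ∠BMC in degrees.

∠BMC = 124°

1. ∠CBM = 16°  [same arc MC]
2. ∠BCM = 40°  [same arc MB]
3. ∠BMC = 124°  [△MBC]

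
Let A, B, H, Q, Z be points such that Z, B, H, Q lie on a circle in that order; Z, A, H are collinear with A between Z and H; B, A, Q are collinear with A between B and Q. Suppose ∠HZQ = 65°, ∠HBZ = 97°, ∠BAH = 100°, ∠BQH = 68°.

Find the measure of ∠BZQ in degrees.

1. ∠HBQ = 65°  [same arc HQ]
2. ∠BHQ = 47°  [△BHQ]
3. ∠BZQ = 133°  [cyclic ZBHQ, opposite ∠Z+∠H]

∠BZQ = 133°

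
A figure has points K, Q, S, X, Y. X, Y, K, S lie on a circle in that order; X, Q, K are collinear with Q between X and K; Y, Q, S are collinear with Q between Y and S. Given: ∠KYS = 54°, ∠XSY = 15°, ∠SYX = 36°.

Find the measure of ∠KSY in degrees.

∠KSY = 75°

1. ∠KXS = 54°  [same arc KS]
2. ∠SQX = 111°  [△XQS]
3. ∠SKX = 36°  [same arc XS]
4. ∠KQS = 69°  [linear pair at Q on XK]
5. ∠KSY = 75°  [△KQS]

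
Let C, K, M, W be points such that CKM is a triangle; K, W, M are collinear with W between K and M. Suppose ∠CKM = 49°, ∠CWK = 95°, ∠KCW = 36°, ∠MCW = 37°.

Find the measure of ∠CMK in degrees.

∠CMK = 58°

1. ∠CWM = 85°  [linear pair at W on KM]
2. ∠CMW = 58°  [△CWM]
3. ∠CMK = 58°  [W on ray MK]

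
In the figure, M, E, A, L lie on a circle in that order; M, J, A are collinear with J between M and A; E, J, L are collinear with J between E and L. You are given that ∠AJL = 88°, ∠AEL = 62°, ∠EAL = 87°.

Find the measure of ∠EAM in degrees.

∠EAM = 26°

1. ∠EJM = 88°  [vertical angles at J]
2. ∠AJE = 92°  [linear pair at J on MA]
3. ∠EAM = 26°  [△EJA]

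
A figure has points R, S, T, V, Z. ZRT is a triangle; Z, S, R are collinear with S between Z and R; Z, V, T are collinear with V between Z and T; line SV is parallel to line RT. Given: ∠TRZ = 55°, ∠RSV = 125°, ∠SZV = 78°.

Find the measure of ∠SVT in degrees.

∠SVT = 133°

1. ∠VSZ = 55°  [SV∥RT, corresponding at S]
2. ∠SVZ = 47°  [△ZSV]
3. ∠SVT = 133°  [linear pair at V on ZT]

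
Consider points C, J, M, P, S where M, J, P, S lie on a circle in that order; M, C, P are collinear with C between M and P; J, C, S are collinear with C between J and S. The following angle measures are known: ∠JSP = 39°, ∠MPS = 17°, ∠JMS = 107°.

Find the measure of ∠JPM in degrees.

∠JPM = 56°

1. ∠MJS = 17°  [same arc MS]
2. ∠JSM = 56°  [△MJS]
3. ∠JPM = 56°  [same arc MJ]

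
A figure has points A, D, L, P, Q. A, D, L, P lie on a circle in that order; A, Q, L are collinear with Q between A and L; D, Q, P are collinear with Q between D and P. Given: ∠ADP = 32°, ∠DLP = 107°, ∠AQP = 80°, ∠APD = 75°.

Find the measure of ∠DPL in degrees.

∠DPL = 48°

1. ∠ALP = 32°  [same arc AP]
2. ∠LQP = 100°  [linear pair at Q on AL]
3. ∠DPL = 48°  [△LQP]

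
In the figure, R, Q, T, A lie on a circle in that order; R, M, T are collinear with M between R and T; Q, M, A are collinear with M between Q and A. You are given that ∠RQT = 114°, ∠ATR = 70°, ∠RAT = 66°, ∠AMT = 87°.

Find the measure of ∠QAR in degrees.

1. ∠ART = 44°  [△RTA]
2. ∠AMR = 93°  [linear pair at M on RT]
3. ∠QAR = 43°  [△RMA]

∠QAR = 43°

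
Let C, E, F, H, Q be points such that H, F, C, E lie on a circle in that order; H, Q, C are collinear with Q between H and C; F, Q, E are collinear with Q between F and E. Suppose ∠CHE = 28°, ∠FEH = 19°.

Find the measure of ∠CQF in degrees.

∠CQF = 133°

1. ∠CFE = 28°  [same arc CE]
2. ∠FCH = 19°  [same arc HF]
3. ∠CQF = 133°  [△FQC]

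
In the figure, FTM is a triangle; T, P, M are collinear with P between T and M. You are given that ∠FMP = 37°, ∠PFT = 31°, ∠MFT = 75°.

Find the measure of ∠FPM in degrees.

1. ∠FMT = 37°  [P on ray MT]
2. ∠FTM = 68°  [△FTM]
3. ∠FTP = 68°  [P on ray TM]
4. ∠FPT = 81°  [△FTP]
5. ∠FPM = 99°  [linear pair at P on TM]

∠FPM = 99°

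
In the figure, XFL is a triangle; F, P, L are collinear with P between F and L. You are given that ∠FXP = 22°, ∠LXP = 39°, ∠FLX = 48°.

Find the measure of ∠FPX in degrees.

1. ∠PLX = 48°  [P on ray LF]
2. ∠LPX = 93°  [△XPL]
3. ∠FPX = 87°  [linear pair at P on FL]

∠FPX = 87°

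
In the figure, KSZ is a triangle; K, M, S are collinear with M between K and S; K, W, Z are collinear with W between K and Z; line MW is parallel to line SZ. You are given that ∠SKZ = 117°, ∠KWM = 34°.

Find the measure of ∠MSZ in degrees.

1. ∠MKW = 117°  [M on KS, W on KZ]
2. ∠KMW = 29°  [△KMW]
3. ∠SMW = 151°  [linear pair at M on KS]
4. ∠MSZ = 29°  [MW∥SZ, co-interior at S–M]

∠MSZ = 29°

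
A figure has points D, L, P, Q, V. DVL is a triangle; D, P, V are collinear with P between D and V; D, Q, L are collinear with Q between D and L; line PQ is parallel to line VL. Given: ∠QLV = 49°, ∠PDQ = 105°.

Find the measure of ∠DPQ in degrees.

1. ∠DLV = 49°  [Q on ray LD]
2. ∠LDV = 105°  [P on DV, Q on DL]
3. ∠DVL = 26°  [△DVL]
4. ∠DPQ = 26°  [PQ∥VL, corresponding at P]

∠DPQ = 26°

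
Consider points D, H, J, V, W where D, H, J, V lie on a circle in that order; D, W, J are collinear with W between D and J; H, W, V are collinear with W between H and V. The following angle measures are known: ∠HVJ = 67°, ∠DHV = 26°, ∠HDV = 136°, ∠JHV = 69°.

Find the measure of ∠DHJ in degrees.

∠DHJ = 95°

1. ∠DJV = 26°  [same arc DV]
2. ∠JDV = 69°  [same arc JV]
3. ∠DVJ = 85°  [△DJV]
4. ∠DHJ = 95°  [cyclic DHJV, opposite ∠H+∠V]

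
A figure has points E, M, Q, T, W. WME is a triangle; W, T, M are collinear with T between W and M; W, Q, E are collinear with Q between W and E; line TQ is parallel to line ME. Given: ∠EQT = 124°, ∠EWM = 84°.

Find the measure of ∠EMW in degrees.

1. ∠TQW = 56°  [linear pair at Q on WE]
2. ∠QWT = 84°  [T on WM, Q on WE]
3. ∠QTW = 40°  [△WTQ]
4. ∠EMW = 40°  [TQ∥ME, corresponding at T]

∠EMW = 40°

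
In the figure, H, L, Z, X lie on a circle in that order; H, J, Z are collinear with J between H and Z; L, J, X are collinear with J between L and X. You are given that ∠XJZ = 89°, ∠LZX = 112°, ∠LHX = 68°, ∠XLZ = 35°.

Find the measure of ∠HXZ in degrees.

1. ∠LXZ = 33°  [△LZX]
2. ∠XHZ = 35°  [same arc ZX]
3. ∠HZX = 58°  [△ZJX]
4. ∠HXZ = 87°  [△HZX]

∠HXZ = 87°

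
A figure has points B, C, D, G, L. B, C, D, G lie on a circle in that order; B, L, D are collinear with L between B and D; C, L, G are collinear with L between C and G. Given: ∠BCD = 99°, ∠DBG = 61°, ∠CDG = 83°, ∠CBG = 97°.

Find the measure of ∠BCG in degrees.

1. ∠BGD = 81°  [cyclic BCDG, opposite ∠C+∠G]
2. ∠BDG = 38°  [△BDG]
3. ∠BCG = 38°  [same arc BG]

∠BCG = 38°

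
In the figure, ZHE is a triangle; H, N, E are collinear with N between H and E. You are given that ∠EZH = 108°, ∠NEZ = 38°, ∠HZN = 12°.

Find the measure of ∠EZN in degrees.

1. ∠HEZ = 38°  [N on ray EH]
2. ∠EHZ = 34°  [△ZHE]
3. ∠NHZ = 34°  [N on ray HE]
4. ∠HNZ = 134°  [△ZHN]
5. ∠ENZ = 46°  [linear pair at N on HE]
6. ∠EZN = 96°  [△ZNE]

∠EZN = 96°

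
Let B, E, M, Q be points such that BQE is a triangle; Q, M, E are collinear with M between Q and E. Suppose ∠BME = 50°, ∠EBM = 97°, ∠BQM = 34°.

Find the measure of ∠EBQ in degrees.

∠EBQ = 113°

1. ∠BEM = 33°  [△BME]
2. ∠BQE = 34°  [M on ray QE]
3. ∠BEQ = 33°  [M on ray EQ]
4. ∠EBQ = 113°  [△BQE]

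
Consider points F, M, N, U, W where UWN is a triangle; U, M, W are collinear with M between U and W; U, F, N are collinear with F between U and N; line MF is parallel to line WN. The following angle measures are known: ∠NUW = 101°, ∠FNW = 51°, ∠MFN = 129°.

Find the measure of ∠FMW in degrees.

1. ∠FUM = 101°  [M on UW, F on UN]
2. ∠MFU = 51°  [linear pair at F on UN]
3. ∠FMU = 28°  [△UMF]
4. ∠FMW = 152°  [linear pair at M on UW]

∠FMW = 152°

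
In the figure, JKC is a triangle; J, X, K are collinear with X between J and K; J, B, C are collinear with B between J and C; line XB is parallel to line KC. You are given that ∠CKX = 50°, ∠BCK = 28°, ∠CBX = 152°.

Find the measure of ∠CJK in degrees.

∠CJK = 102°

1. ∠CKJ = 50°  [X on ray KJ]
2. ∠JCK = 28°  [B on ray CJ]
3. ∠CJK = 102°  [△JKC]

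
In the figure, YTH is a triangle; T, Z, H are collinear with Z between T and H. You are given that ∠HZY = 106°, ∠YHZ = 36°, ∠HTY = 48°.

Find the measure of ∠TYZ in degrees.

∠TYZ = 58°

1. ∠TZY = 74°  [linear pair at Z on TH]
2. ∠YTZ = 48°  [Z on ray TH]
3. ∠TYZ = 58°  [△YTZ]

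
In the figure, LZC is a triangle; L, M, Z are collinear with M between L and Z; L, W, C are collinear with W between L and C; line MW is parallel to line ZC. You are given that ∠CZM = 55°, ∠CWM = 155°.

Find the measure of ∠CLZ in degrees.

∠CLZ = 100°

1. ∠CZL = 55°  [M on ray ZL]
2. ∠LWM = 25°  [linear pair at W on LC]
3. ∠LMW = 55°  [MW∥ZC, corresponding at M]
4. ∠MLW = 100°  [△LMW]
5. ∠CLZ = 100°  [M on LZ, W on LC]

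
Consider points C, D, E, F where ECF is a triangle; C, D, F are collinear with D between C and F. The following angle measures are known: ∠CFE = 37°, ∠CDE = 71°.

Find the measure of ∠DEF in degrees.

1. ∠DFE = 37°  [D on ray FC]
2. ∠EDF = 109°  [linear pair at D on CF]
3. ∠DEF = 34°  [△EDF]

∠DEF = 34°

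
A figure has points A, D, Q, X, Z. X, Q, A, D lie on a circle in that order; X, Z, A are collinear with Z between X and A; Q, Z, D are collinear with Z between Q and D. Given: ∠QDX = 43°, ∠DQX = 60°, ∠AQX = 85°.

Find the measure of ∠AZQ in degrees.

1. ∠QAX = 43°  [same arc XQ]
2. ∠AXQ = 52°  [△XQA]
3. ∠QZX = 68°  [△XZQ]
4. ∠AZQ = 112°  [linear pair at Z on XA]

∠AZQ = 112°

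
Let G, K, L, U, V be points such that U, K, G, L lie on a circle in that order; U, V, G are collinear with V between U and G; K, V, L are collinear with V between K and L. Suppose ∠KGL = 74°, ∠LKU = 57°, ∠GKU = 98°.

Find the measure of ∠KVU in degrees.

∠KVU = 58°

1. ∠KUL = 106°  [cyclic UKGL, opposite ∠U+∠G]
2. ∠KLU = 17°  [△UKL]
3. ∠KGU = 17°  [same arc UK]
4. ∠GUK = 65°  [△UKG]
5. ∠KVU = 58°  [△UVK]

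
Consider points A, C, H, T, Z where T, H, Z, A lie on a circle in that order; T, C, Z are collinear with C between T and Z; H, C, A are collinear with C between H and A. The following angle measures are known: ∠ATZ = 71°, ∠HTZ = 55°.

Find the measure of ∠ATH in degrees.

1. ∠AHZ = 71°  [same arc ZA]
2. ∠HAZ = 55°  [same arc HZ]
3. ∠AZH = 54°  [△HZA]
4. ∠ATH = 126°  [cyclic THZA, opposite ∠T+∠Z]

∠ATH = 126°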